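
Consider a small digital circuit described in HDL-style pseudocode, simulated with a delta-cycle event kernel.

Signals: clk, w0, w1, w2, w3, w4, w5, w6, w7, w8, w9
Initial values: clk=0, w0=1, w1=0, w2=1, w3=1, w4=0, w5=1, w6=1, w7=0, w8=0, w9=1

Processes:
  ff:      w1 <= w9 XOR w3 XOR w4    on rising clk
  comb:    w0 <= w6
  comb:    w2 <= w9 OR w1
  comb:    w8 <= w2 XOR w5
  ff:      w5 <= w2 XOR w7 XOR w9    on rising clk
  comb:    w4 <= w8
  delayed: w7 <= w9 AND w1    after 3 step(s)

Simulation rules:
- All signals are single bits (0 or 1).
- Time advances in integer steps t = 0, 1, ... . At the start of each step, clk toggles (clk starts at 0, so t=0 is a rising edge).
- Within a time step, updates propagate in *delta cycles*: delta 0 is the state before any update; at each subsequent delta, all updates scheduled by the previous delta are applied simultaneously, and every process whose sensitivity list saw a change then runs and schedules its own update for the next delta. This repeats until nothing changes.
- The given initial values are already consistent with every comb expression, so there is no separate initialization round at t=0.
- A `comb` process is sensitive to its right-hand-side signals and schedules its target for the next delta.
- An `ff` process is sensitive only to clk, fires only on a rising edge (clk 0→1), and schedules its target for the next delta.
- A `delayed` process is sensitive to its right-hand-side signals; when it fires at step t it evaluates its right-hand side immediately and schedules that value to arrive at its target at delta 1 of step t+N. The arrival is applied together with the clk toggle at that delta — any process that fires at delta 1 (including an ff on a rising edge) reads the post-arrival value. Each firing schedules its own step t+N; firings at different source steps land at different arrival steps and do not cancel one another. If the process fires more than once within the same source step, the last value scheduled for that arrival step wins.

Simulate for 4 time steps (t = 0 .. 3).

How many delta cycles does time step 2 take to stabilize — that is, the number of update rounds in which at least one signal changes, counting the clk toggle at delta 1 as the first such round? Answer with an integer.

t0.Δ0 w4=0 w8=0 w0=1 clk=0 w2=1 w5=1 w1=0 w6=1 w9=1 w7=0 w3=1
t0.Δ1 w4=0 w8=0 w0=1 clk=1 w2=1 w5=1 w1=0 w6=1 w9=1 w7=0 w3=1
t0.Δ2 w4=0 w8=0 w0=1 clk=1 w2=1 w5=0 w1=0 w6=1 w9=1 w7=0 w3=1
t0.Δ3 w4=0 w8=1 w0=1 clk=1 w2=1 w5=0 w1=0 w6=1 w9=1 w7=0 w3=1
t0.Δ4 w4=1 w8=1 w0=1 clk=1 w2=1 w5=0 w1=0 w6=1 w9=1 w7=0 w3=1
t1.Δ0 w4=1 w8=1 w0=1 clk=1 w2=1 w5=0 w1=0 w6=1 w9=1 w7=0 w3=1
t1.Δ1 w4=1 w8=1 w0=1 clk=0 w2=1 w5=0 w1=0 w6=1 w9=1 w7=0 w3=1
t2.Δ0 w4=1 w8=1 w0=1 clk=0 w2=1 w5=0 w1=0 w6=1 w9=1 w7=0 w3=1
t2.Δ1 w4=1 w8=1 w0=1 clk=1 w2=1 w5=0 w1=0 w6=1 w9=1 w7=0 w3=1
t2.Δ2 w4=1 w8=1 w0=1 clk=1 w2=1 w5=0 w1=1 w6=1 w9=1 w7=0 w3=1
t3.Δ0 w4=1 w8=1 w0=1 clk=1 w2=1 w5=0 w1=1 w6=1 w9=1 w7=0 w3=1
t3.Δ1 w4=1 w8=1 w0=1 clk=0 w2=1 w5=0 w1=1 w6=1 w9=1 w7=0 w3=1

2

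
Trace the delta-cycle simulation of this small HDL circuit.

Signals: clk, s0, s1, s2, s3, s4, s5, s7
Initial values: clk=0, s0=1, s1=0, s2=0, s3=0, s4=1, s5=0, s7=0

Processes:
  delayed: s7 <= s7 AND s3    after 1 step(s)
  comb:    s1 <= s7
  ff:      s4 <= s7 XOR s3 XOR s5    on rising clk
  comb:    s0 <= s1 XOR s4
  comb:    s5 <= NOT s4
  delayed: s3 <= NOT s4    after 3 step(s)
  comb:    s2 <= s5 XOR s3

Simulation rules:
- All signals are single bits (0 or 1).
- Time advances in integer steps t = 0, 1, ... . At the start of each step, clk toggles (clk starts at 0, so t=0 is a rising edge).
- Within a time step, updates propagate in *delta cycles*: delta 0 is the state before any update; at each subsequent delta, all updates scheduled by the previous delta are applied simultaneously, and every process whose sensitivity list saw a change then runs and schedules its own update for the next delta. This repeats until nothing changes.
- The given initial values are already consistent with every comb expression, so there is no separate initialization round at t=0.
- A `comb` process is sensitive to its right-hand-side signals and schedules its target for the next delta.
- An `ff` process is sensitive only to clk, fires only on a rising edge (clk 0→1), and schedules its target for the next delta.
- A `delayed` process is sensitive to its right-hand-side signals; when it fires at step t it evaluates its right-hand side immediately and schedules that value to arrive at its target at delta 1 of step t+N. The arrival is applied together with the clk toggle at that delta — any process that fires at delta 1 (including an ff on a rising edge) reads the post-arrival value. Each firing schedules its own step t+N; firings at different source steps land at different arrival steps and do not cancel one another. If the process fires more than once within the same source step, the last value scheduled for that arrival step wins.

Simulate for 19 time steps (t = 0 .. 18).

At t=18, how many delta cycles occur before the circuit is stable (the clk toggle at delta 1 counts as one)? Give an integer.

t0.Δ0 s1=0 s3=0 s7=0 s2=0 s4=1 s5=0 s0=1 clk=0
t0.Δ1 s1=0 s3=0 s7=0 s2=0 s4=1 s5=0 s0=1 clk=1
t0.Δ2 s1=0 s3=0 s7=0 s2=0 s4=0 s5=0 s0=1 clk=1
t0.Δ3 s1=0 s3=0 s7=0 s2=0 s4=0 s5=1 s0=0 clk=1
t0.Δ4 s1=0 s3=0 s7=0 s2=1 s4=0 s5=1 s0=0 clk=1
t1.Δ0 s1=0 s3=0 s7=0 s2=1 s4=0 s5=1 s0=0 clk=1
t1.Δ1 s1=0 s3=0 s7=0 s2=1 s4=0 s5=1 s0=0 clk=0
t2.Δ0 s1=0 s3=0 s7=0 s2=1 s4=0 s5=1 s0=0 clk=0
t2.Δ1 s1=0 s3=0 s7=0 s2=1 s4=0 s5=1 s0=0 clk=1
t2.Δ2 s1=0 s3=0 s7=0 s2=1 s4=1 s5=1 s0=0 clk=1
t2.Δ3 s1=0 s3=0 s7=0 s2=1 s4=1 s5=0 s0=1 clk=1
t2.Δ4 s1=0 s3=0 s7=0 s2=0 s4=1 s5=0 s0=1 clk=1
t3.Δ0 s1=0 s3=0 s7=0 s2=0 s4=1 s5=0 s0=1 clk=1
t3.Δ1 s1=0 s3=1 s7=0 s2=0 s4=1 s5=0 s0=1 clk=0
t3.Δ2 s1=0 s3=1 s7=0 s2=1 s4=1 s5=0 s0=1 clk=0
t4.Δ0 s1=0 s3=1 s7=0 s2=1 s4=1 s5=0 s0=1 clk=0
t4.Δ1 s1=0 s3=1 s7=0 s2=1 s4=1 s5=0 s0=1 clk=1
t5.Δ0 s1=0 s3=1 s7=0 s2=1 s4=1 s5=0 s0=1 clk=1
t5.Δ1 s1=0 s3=0 s7=0 s2=1 s4=1 s5=0 s0=1 clk=0
t5.Δ2 s1=0 s3=0 s7=0 s2=0 s4=1 s5=0 s0=1 clk=0
t6.Δ0 s1=0 s3=0 s7=0 s2=0 s4=1 s5=0 s0=1 clk=0
t6.Δ1 s1=0 s3=0 s7=0 s2=0 s4=1 s5=0 s0=1 clk=1
t6.Δ2 s1=0 s3=0 s7=0 s2=0 s4=0 s5=0 s0=1 clk=1
t6.Δ3 s1=0 s3=0 s7=0 s2=0 s4=0 s5=1 s0=0 clk=1
t6.Δ4 s1=0 s3=0 s7=0 s2=1 s4=0 s5=1 s0=0 clk=1
t7.Δ0 s1=0 s3=0 s7=0 s2=1 s4=0 s5=1 s0=0 clk=1
t7.Δ1 s1=0 s3=0 s7=0 s2=1 s4=0 s5=1 s0=0 clk=0
t8.Δ0 s1=0 s3=0 s7=0 s2=1 s4=0 s5=1 s0=0 clk=0
t8.Δ1 s1=0 s3=0 s7=0 s2=1 s4=0 s5=1 s0=0 clk=1
t8.Δ2 s1=0 s3=0 s7=0 s2=1 s4=1 s5=1 s0=0 clk=1
t8.Δ3 s1=0 s3=0 s7=0 s2=1 s4=1 s5=0 s0=1 clk=1
t8.Δ4 s1=0 s3=0 s7=0 s2=0 s4=1 s5=0 s0=1 clk=1
t9.Δ0 s1=0 s3=0 s7=0 s2=0 s4=1 s5=0 s0=1 clk=1
t9.Δ1 s1=0 s3=1 s7=0 s2=0 s4=1 s5=0 s0=1 clk=0
t9.Δ2 s1=0 s3=1 s7=0 s2=1 s4=1 s5=0 s0=1 clk=0
t10.Δ0 s1=0 s3=1 s7=0 s2=1 s4=1 s5=0 s0=1 clk=0
t10.Δ1 s1=0 s3=1 s7=0 s2=1 s4=1 s5=0 s0=1 clk=1
t11.Δ0 s1=0 s3=1 s7=0 s2=1 s4=1 s5=0 s0=1 clk=1
t11.Δ1 s1=0 s3=0 s7=0 s2=1 s4=1 s5=0 s0=1 clk=0
t11.Δ2 s1=0 s3=0 s7=0 s2=0 s4=1 s5=0 s0=1 clk=0
t12.Δ0 s1=0 s3=0 s7=0 s2=0 s4=1 s5=0 s0=1 clk=0
t12.Δ1 s1=0 s3=0 s7=0 s2=0 s4=1 s5=0 s0=1 clk=1
t12.Δ2 s1=0 s3=0 s7=0 s2=0 s4=0 s5=0 s0=1 clk=1
t12.Δ3 s1=0 s3=0 s7=0 s2=0 s4=0 s5=1 s0=0 clk=1
t12.Δ4 s1=0 s3=0 s7=0 s2=1 s4=0 s5=1 s0=0 clk=1
t13.Δ0 s1=0 s3=0 s7=0 s2=1 s4=0 s5=1 s0=0 clk=1
t13.Δ1 s1=0 s3=0 s7=0 s2=1 s4=0 s5=1 s0=0 clk=0
t14.Δ0 s1=0 s3=0 s7=0 s2=1 s4=0 s5=1 s0=0 clk=0
t14.Δ1 s1=0 s3=0 s7=0 s2=1 s4=0 s5=1 s0=0 clk=1
t14.Δ2 s1=0 s3=0 s7=0 s2=1 s4=1 s5=1 s0=0 clk=1
t14.Δ3 s1=0 s3=0 s7=0 s2=1 s4=1 s5=0 s0=1 clk=1
t14.Δ4 s1=0 s3=0 s7=0 s2=0 s4=1 s5=0 s0=1 clk=1
t15.Δ0 s1=0 s3=0 s7=0 s2=0 s4=1 s5=0 s0=1 clk=1
t15.Δ1 s1=0 s3=1 s7=0 s2=0 s4=1 s5=0 s0=1 clk=0
t15.Δ2 s1=0 s3=1 s7=0 s2=1 s4=1 s5=0 s0=1 clk=0
t16.Δ0 s1=0 s3=1 s7=0 s2=1 s4=1 s5=0 s0=1 clk=0
t16.Δ1 s1=0 s3=1 s7=0 s2=1 s4=1 s5=0 s0=1 clk=1
t17.Δ0 s1=0 s3=1 s7=0 s2=1 s4=1 s5=0 s0=1 clk=1
t17.Δ1 s1=0 s3=0 s7=0 s2=1 s4=1 s5=0 s0=1 clk=0
t17.Δ2 s1=0 s3=0 s7=0 s2=0 s4=1 s5=0 s0=1 clk=0
t18.Δ0 s1=0 s3=0 s7=0 s2=0 s4=1 s5=0 s0=1 clk=0
t18.Δ1 s1=0 s3=0 s7=0 s2=0 s4=1 s5=0 s0=1 clk=1
t18.Δ2 s1=0 s3=0 s7=0 s2=0 s4=0 s5=0 s0=1 clk=1
t18.Δ3 s1=0 s3=0 s7=0 s2=0 s4=0 s5=1 s0=0 clk=1
t18.Δ4 s1=0 s3=0 s7=0 s2=1 s4=0 s5=1 s0=0 clk=1

4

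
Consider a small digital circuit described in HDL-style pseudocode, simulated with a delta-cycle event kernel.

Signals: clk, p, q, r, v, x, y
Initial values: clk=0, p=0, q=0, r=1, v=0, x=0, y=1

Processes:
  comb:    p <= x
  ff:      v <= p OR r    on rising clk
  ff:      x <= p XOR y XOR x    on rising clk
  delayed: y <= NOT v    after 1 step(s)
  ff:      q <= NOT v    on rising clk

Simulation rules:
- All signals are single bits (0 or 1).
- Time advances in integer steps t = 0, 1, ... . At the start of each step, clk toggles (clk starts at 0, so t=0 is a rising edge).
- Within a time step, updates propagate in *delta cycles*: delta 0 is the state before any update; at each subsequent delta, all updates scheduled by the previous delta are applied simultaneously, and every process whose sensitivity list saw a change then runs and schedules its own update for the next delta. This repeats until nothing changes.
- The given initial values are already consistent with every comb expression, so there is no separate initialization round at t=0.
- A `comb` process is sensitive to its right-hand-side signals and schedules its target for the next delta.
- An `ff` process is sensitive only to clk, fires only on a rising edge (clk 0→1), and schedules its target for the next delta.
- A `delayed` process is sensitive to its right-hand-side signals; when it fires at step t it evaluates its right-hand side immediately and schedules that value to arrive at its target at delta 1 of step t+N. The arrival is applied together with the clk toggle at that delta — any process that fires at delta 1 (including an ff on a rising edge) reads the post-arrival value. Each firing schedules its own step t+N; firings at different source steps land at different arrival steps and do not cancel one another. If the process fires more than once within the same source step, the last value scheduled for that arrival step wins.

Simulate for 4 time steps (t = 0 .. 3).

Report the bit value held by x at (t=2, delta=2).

t0.Δ0 clk=0 p=0 q=0 x=0 v=0 y=1 r=1
t0.Δ1 clk=1 p=0 q=0 x=0 v=0 y=1 r=1
t0.Δ2 clk=1 p=0 q=1 x=1 v=1 y=1 r=1
t0.Δ3 clk=1 p=1 q=1 x=1 v=1 y=1 r=1
t1.Δ0 clk=1 p=1 q=1 x=1 v=1 y=1 r=1
t1.Δ1 clk=0 p=1 q=1 x=1 v=1 y=0 r=1
t2.Δ0 clk=0 p=1 q=1 x=1 v=1 y=0 r=1
t2.Δ1 clk=1 p=1 q=1 x=1 v=1 y=0 r=1
t2.Δ2 clk=1 p=1 q=0 x=0 v=1 y=0 r=1
t2.Δ3 clk=1 p=0 q=0 x=0 v=1 y=0 r=1
t3.Δ0 clk=1 p=0 q=0 x=0 v=1 y=0 r=1
t3.Δ1 clk=0 p=0 q=0 x=0 v=1 y=0 r=1

0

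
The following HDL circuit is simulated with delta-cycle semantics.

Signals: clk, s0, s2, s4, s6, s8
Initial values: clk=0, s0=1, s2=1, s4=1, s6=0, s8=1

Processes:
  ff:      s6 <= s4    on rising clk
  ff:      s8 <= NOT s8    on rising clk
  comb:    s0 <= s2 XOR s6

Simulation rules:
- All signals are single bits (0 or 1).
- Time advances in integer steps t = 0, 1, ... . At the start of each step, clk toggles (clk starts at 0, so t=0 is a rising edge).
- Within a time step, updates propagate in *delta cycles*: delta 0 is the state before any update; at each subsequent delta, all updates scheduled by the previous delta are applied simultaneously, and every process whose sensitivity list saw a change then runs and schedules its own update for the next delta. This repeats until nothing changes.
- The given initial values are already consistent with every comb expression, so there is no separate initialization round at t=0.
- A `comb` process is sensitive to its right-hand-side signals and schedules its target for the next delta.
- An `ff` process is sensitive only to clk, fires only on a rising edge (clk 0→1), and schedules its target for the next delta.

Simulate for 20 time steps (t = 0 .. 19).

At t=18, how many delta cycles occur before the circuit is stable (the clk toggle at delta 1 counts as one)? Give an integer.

t=0 Δ0: s6=0 s4=1 s2=1 s8=1 clk=0 s0=1
  Δ1: clk:0→1
  Δ2: s6:0→1, s8:1→0
  Δ3: s0:1→0
  (3Δ to stable)
t=1 Δ0: s6=1 s4=1 s2=1 s8=0 clk=1 s0=0
  Δ1: clk:1→0
  (1Δ to stable)
t=2 Δ0: s6=1 s4=1 s2=1 s8=0 clk=0 s0=0
  Δ1: clk:0→1
  Δ2: s8:0→1
  (2Δ to stable)
t=3 Δ0: s6=1 s4=1 s2=1 s8=1 clk=1 s0=0
  Δ1: clk:1→0
  (1Δ to stable)
t=4 Δ0: s6=1 s4=1 s2=1 s8=1 clk=0 s0=0
  Δ1: clk:0→1
  Δ2: s8:1→0
  (2Δ to stable)
t=5 Δ0: s6=1 s4=1 s2=1 s8=0 clk=1 s0=0
  Δ1: clk:1→0
  (1Δ to stable)
t=6 Δ0: s6=1 s4=1 s2=1 s8=0 clk=0 s0=0
  Δ1: clk:0→1
  Δ2: s8:0→1
  (2Δ to stable)
t=7 Δ0: s6=1 s4=1 s2=1 s8=1 clk=1 s0=0
  Δ1: clk:1→0
  (1Δ to stable)
t=8 Δ0: s6=1 s4=1 s2=1 s8=1 clk=0 s0=0
  Δ1: clk:0→1
  Δ2: s8:1→0
  (2Δ to stable)
t=9 Δ0: s6=1 s4=1 s2=1 s8=0 clk=1 s0=0
  Δ1: clk:1→0
  (1Δ to stable)
t=10 Δ0: s6=1 s4=1 s2=1 s8=0 clk=0 s0=0
  Δ1: clk:0→1
  Δ2: s8:0→1
  (2Δ to stable)
t=11 Δ0: s6=1 s4=1 s2=1 s8=1 clk=1 s0=0
  Δ1: clk:1→0
  (1Δ to stable)
t=12 Δ0: s6=1 s4=1 s2=1 s8=1 clk=0 s0=0
  Δ1: clk:0→1
  Δ2: s8:1→0
  (2Δ to stable)
t=13 Δ0: s6=1 s4=1 s2=1 s8=0 clk=1 s0=0
  Δ1: clk:1→0
  (1Δ to stable)
t=14 Δ0: s6=1 s4=1 s2=1 s8=0 clk=0 s0=0
  Δ1: clk:0→1
  Δ2: s8:0→1
  (2Δ to stable)
t=15 Δ0: s6=1 s4=1 s2=1 s8=1 clk=1 s0=0
  Δ1: clk:1→0
  (1Δ to stable)
t=16 Δ0: s6=1 s4=1 s2=1 s8=1 clk=0 s0=0
  Δ1: clk:0→1
  Δ2: s8:1→0
  (2Δ to stable)
t=17 Δ0: s6=1 s4=1 s2=1 s8=0 clk=1 s0=0
  Δ1: clk:1→0
  (1Δ to stable)
t=18 Δ0: s6=1 s4=1 s2=1 s8=0 clk=0 s0=0
  Δ1: clk:0→1
  Δ2: s8:0→1
  (2Δ to stable)
t=19 Δ0: s6=1 s4=1 s2=1 s8=1 clk=1 s0=0
  Δ1: clk:1→0
  (1Δ to stable)

2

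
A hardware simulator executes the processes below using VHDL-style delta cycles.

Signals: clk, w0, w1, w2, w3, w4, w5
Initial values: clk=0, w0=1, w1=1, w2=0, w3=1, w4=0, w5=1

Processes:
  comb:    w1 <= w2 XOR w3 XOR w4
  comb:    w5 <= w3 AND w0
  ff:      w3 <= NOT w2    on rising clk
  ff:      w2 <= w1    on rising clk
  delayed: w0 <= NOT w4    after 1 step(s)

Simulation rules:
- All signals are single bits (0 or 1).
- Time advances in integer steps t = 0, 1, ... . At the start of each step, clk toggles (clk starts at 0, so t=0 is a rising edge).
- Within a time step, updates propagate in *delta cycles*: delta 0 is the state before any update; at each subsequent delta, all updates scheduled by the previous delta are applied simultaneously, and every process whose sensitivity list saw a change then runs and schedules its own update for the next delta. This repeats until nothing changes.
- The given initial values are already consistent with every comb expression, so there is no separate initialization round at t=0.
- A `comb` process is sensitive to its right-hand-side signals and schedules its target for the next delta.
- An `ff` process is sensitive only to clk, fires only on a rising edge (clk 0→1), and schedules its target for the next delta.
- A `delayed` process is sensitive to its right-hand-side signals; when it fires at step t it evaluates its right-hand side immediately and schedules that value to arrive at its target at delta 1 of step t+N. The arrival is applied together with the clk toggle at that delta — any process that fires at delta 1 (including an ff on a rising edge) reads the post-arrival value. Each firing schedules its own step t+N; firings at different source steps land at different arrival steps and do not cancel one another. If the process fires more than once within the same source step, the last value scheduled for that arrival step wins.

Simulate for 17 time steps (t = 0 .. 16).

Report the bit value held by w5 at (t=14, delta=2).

[bits: w3,w1,w4,w2,w5,w0,clk]
t=0: Δ0=1100110 Δ1=1100111 Δ2=1101111 Δ3=1001111 | 3Δ
t=1: Δ0=1001111 Δ1=1001110 | 1Δ
t=2: Δ0=1001110 Δ1=1001111 Δ2=0000111 Δ3=0000011 | 3Δ
t=3: Δ0=0000011 Δ1=0000010 | 1Δ
t=4: Δ0=0000010 Δ1=0000011 Δ2=1000011 Δ3=1100111 | 3Δ
t=5: Δ0=1100111 Δ1=1100110 | 1Δ
t=6: Δ0=1100110 Δ1=1100111 Δ2=1101111 Δ3=1001111 | 3Δ
t=7: Δ0=1001111 Δ1=1001110 | 1Δ
t=8: Δ0=1001110 Δ1=1001111 Δ2=0000111 Δ3=0000011 | 3Δ
t=9: Δ0=0000011 Δ1=0000010 | 1Δ
t=10: Δ0=0000010 Δ1=0000011 Δ2=1000011 Δ3=1100111 | 3Δ
t=11: Δ0=1100111 Δ1=1100110 | 1Δ
t=12: Δ0=1100110 Δ1=1100111 Δ2=1101111 Δ3=1001111 | 3Δ
t=13: Δ0=1001111 Δ1=1001110 | 1Δ
t=14: Δ0=1001110 Δ1=1001111 Δ2=0000111 Δ3=0000011 | 3Δ
t=15: Δ0=0000011 Δ1=0000010 | 1Δ
t=16: Δ0=0000010 Δ1=0000011 Δ2=1000011 Δ3=1100111 | 3Δ

1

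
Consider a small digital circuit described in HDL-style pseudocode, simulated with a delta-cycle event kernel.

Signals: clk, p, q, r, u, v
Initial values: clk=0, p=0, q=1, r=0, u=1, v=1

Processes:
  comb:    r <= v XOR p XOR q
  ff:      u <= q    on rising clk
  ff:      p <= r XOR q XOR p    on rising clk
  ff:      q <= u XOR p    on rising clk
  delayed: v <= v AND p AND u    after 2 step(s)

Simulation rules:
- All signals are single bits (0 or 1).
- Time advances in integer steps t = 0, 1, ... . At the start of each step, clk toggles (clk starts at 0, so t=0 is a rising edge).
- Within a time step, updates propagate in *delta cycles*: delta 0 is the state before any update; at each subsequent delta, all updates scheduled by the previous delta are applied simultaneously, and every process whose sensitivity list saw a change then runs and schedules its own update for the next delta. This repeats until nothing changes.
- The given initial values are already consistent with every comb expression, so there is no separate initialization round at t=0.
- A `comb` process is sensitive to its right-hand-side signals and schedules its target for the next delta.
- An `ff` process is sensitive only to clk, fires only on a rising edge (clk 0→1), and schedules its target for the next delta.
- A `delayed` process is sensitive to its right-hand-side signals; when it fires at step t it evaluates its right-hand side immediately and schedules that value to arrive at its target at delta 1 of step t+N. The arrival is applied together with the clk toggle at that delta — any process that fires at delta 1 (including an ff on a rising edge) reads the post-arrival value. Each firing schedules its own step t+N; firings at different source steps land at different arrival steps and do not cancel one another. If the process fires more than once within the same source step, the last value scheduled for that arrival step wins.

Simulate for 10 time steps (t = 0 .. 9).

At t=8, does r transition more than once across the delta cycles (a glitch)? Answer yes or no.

no

[bits: r,q,v,clk,p,u]
t=0: Δ0=011001 Δ1=011101 Δ2=011111 Δ3=111111 | 3Δ
t=1: Δ0=111111 Δ1=111011 | 1Δ
t=2: Δ0=111011 Δ1=111111 Δ2=101111 Δ3=001111 | 3Δ
t=3: Δ0=001111 Δ1=001011 | 1Δ
t=4: Δ0=001011 Δ1=001111 Δ2=001110 | 2Δ
t=5: Δ0=001110 Δ1=001010 | 1Δ
t=6: Δ0=001010 Δ1=000110 Δ2=110110 Δ3=010110 | 3Δ
t=7: Δ0=010110 Δ1=010010 | 1Δ
t=8: Δ0=010010 Δ1=010110 Δ2=010101 Δ3=110101 | 3Δ
t=9: Δ0=110101 Δ1=110001 | 1Δ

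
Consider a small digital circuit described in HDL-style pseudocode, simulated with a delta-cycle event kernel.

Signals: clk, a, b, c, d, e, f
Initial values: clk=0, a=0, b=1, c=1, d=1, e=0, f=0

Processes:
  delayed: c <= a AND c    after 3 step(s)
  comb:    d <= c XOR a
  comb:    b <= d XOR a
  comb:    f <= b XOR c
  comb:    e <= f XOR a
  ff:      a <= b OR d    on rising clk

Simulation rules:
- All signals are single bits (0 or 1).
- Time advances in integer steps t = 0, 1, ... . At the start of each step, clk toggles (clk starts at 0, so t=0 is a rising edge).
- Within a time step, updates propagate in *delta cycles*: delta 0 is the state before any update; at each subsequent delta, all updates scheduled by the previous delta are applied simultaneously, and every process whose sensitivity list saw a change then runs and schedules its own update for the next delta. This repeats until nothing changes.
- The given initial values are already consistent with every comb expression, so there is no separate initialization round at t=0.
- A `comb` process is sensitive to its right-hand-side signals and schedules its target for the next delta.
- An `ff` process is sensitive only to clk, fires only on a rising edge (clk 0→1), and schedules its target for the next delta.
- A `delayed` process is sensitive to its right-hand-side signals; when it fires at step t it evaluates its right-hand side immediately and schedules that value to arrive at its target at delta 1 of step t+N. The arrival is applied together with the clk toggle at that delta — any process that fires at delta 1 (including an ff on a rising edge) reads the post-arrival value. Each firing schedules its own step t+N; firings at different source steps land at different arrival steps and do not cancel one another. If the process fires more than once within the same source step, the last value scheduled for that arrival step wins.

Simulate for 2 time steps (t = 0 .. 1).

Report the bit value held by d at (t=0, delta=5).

t0.Δ0 b=1 f=0 e=0 a=0 clk=0 c=1 d=1
t0.Δ1 b=1 f=0 e=0 a=0 clk=1 c=1 d=1
t0.Δ2 b=1 f=0 e=0 a=1 clk=1 c=1 d=1
t0.Δ3 b=0 f=0 e=1 a=1 clk=1 c=1 d=0
t0.Δ4 b=1 f=1 e=1 a=1 clk=1 c=1 d=0
t0.Δ5 b=1 f=0 e=0 a=1 clk=1 c=1 d=0
t0.Δ6 b=1 f=0 e=1 a=1 clk=1 c=1 d=0
t1.Δ0 b=1 f=0 e=1 a=1 clk=1 c=1 d=0
t1.Δ1 b=1 f=0 e=1 a=1 clk=0 c=1 d=0

0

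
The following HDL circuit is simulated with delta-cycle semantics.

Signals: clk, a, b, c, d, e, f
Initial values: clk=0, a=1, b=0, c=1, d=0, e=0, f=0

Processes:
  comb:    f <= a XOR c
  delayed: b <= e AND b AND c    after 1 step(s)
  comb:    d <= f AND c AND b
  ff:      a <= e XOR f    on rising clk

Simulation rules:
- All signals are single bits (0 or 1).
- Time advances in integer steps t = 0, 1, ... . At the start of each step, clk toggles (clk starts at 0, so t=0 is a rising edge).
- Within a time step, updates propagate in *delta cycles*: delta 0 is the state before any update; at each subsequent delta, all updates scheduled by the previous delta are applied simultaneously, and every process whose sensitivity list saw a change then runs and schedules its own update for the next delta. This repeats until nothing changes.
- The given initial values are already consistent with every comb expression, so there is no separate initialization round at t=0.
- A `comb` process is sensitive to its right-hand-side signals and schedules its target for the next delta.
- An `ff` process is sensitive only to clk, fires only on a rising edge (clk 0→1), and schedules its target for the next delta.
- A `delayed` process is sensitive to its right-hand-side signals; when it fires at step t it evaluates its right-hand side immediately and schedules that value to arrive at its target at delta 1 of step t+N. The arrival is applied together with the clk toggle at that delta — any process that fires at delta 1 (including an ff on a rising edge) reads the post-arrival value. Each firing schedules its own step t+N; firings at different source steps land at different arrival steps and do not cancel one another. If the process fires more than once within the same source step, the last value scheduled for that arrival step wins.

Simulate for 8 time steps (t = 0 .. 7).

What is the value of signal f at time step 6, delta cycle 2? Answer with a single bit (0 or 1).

t0.Δ0 d=0 b=0 a=1 e=0 c=1 f=0 clk=0
t0.Δ1 d=0 b=0 a=1 e=0 c=1 f=0 clk=1
t0.Δ2 d=0 b=0 a=0 e=0 c=1 f=0 clk=1
t0.Δ3 d=0 b=0 a=0 e=0 c=1 f=1 clk=1
t1.Δ0 d=0 b=0 a=0 e=0 c=1 f=1 clk=1
t1.Δ1 d=0 b=0 a=0 e=0 c=1 f=1 clk=0
t2.Δ0 d=0 b=0 a=0 e=0 c=1 f=1 clk=0
t2.Δ1 d=0 b=0 a=0 e=0 c=1 f=1 clk=1
t2.Δ2 d=0 b=0 a=1 e=0 c=1 f=1 clk=1
t2.Δ3 d=0 b=0 a=1 e=0 c=1 f=0 clk=1
t3.Δ0 d=0 b=0 a=1 e=0 c=1 f=0 clk=1
t3.Δ1 d=0 b=0 a=1 e=0 c=1 f=0 clk=0
t4.Δ0 d=0 b=0 a=1 e=0 c=1 f=0 clk=0
t4.Δ1 d=0 b=0 a=1 e=0 c=1 f=0 clk=1
t4.Δ2 d=0 b=0 a=0 e=0 c=1 f=0 clk=1
t4.Δ3 d=0 b=0 a=0 e=0 c=1 f=1 clk=1
t5.Δ0 d=0 b=0 a=0 e=0 c=1 f=1 clk=1
t5.Δ1 d=0 b=0 a=0 e=0 c=1 f=1 clk=0
t6.Δ0 d=0 b=0 a=0 e=0 c=1 f=1 clk=0
t6.Δ1 d=0 b=0 a=0 e=0 c=1 f=1 clk=1
t6.Δ2 d=0 b=0 a=1 e=0 c=1 f=1 clk=1
t6.Δ3 d=0 b=0 a=1 e=0 c=1 f=0 clk=1
t7.Δ0 d=0 b=0 a=1 e=0 c=1 f=0 clk=1
t7.Δ1 d=0 b=0 a=1 e=0 c=1 f=0 clk=0

1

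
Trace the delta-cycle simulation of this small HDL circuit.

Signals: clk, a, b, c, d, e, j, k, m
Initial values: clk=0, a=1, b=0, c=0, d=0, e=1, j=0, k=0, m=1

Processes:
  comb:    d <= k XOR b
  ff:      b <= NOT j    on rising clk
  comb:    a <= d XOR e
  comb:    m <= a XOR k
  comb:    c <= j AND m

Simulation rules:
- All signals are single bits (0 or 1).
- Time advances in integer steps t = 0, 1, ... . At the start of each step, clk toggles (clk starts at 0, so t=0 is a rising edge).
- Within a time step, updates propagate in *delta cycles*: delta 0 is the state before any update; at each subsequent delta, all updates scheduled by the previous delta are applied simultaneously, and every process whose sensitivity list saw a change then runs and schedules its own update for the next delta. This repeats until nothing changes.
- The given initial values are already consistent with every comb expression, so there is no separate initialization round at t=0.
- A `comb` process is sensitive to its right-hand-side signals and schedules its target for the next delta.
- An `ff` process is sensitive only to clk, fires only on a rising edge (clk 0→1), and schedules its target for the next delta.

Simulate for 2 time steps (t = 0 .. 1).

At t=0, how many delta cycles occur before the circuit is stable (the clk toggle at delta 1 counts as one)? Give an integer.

5

t=0 Δ0: k=0 j=0 a=1 e=1 clk=0 d=0 m=1 c=0 b=0
  Δ1: clk:0→1
  Δ2: b:0→1
  Δ3: d:0→1
  Δ4: a:1→0
  Δ5: m:1→0
  (5Δ to stable)
t=1 Δ0: k=0 j=0 a=0 e=1 clk=1 d=1 m=0 c=0 b=1
  Δ1: clk:1→0
  (1Δ to stable)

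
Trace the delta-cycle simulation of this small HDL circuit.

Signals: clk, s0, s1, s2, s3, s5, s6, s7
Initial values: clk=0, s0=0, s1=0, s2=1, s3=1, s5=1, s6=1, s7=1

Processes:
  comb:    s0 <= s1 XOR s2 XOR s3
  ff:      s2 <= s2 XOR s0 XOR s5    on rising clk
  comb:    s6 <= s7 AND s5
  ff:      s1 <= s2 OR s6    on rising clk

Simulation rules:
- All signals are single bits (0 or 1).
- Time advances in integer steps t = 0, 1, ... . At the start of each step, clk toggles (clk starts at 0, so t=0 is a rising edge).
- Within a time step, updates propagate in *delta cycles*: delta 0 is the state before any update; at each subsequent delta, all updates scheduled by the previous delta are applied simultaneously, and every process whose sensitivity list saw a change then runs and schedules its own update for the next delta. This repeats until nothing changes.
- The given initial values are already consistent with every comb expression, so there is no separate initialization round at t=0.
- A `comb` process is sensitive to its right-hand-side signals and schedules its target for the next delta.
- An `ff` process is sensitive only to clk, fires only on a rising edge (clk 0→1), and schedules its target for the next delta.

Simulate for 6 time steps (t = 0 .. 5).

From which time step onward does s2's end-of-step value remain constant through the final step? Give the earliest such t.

2

[bits: s7,s0,s6,s3,clk,s5,s1,s2]
t=0: Δ0=10110101 Δ1=10111101 Δ2=10111110 | 2Δ
t=1: Δ0=10111110 Δ1=10110110 | 1Δ
t=2: Δ0=10110110 Δ1=10111110 Δ2=10111111 Δ3=11111111 | 3Δ
t=3: Δ0=11111111 Δ1=11110111 | 1Δ
t=4: Δ0=11110111 Δ1=11111111 | 1Δ
t=5: Δ0=11111111 Δ1=11110111 | 1Δ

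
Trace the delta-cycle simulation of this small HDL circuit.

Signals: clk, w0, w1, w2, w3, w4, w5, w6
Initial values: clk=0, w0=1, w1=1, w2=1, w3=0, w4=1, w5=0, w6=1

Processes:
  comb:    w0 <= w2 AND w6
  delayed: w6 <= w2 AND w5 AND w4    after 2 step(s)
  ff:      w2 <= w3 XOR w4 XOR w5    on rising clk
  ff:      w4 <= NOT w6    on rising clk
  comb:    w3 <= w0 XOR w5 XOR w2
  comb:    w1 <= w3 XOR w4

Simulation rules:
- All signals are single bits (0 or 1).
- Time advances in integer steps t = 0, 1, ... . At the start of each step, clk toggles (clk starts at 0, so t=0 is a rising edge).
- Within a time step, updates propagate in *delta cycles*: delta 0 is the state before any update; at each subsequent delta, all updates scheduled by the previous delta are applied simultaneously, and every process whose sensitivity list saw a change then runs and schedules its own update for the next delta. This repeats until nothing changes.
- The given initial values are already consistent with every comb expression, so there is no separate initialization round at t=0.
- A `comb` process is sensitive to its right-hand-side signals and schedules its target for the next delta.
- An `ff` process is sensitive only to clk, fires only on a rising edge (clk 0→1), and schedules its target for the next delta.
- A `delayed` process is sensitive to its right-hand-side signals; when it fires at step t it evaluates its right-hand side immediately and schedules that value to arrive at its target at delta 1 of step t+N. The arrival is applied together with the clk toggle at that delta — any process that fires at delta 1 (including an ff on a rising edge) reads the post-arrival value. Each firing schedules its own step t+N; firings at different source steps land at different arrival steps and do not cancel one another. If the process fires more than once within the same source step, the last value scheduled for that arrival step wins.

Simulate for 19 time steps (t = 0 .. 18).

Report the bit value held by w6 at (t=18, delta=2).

t=0 Δ0: clk=0 w6=1 w1=1 w0=1 w5=0 w4=1 w2=1 w3=0
  Δ1: clk:0→1
  Δ2: w4:1→0
  Δ3: w1:1→0
  (3Δ to stable)
t=1 Δ0: clk=1 w6=1 w1=0 w0=1 w5=0 w4=0 w2=1 w3=0
  Δ1: clk:1→0
  (1Δ to stable)
t=2 Δ0: clk=0 w6=1 w1=0 w0=1 w5=0 w4=0 w2=1 w3=0
  Δ1: clk:0→1, w6:1→0
  Δ2: w0:1→0, w4:0→1, w2:1→0
  Δ3: w1:0→1
  (3Δ to stable)
t=3 Δ0: clk=1 w6=0 w1=1 w0=0 w5=0 w4=1 w2=0 w3=0
  Δ1: clk:1→0
  (1Δ to stable)
t=4 Δ0: clk=0 w6=0 w1=1 w0=0 w5=0 w4=1 w2=0 w3=0
  Δ1: clk:0→1
  Δ2: w2:0→1
  Δ3: w3:0→1
  Δ4: w1:1→0
  (4Δ to stable)
t=5 Δ0: clk=1 w6=0 w1=0 w0=0 w5=0 w4=1 w2=1 w3=1
  Δ1: clk:1→0
  (1Δ to stable)
t=6 Δ0: clk=0 w6=0 w1=0 w0=0 w5=0 w4=1 w2=1 w3=1
  Δ1: clk:0→1
  Δ2: w2:1→0
  Δ3: w3:1→0
  Δ4: w1:0→1
  (4Δ to stable)
t=7 Δ0: clk=1 w6=0 w1=1 w0=0 w5=0 w4=1 w2=0 w3=0
  Δ1: clk:1→0
  (1Δ to stable)
t=8 Δ0: clk=0 w6=0 w1=1 w0=0 w5=0 w4=1 w2=0 w3=0
  Δ1: clk:0→1
  Δ2: w2:0→1
  Δ3: w3:0→1
  Δ4: w1:1→0
  (4Δ to stable)
t=9 Δ0: clk=1 w6=0 w1=0 w0=0 w5=0 w4=1 w2=1 w3=1
  Δ1: clk:1→0
  (1Δ to stable)
t=10 Δ0: clk=0 w6=0 w1=0 w0=0 w5=0 w4=1 w2=1 w3=1
  Δ1: clk:0→1
  Δ2: w2:1→0
  Δ3: w3:1→0
  Δ4: w1:0→1
  (4Δ to stable)
t=11 Δ0: clk=1 w6=0 w1=1 w0=0 w5=0 w4=1 w2=0 w3=0
  Δ1: clk:1→0
  (1Δ to stable)
t=12 Δ0: clk=0 w6=0 w1=1 w0=0 w5=0 w4=1 w2=0 w3=0
  Δ1: clk:0→1
  Δ2: w2:0→1
  Δ3: w3:0→1
  Δ4: w1:1→0
  (4Δ to stable)
t=13 Δ0: clk=1 w6=0 w1=0 w0=0 w5=0 w4=1 w2=1 w3=1
  Δ1: clk:1→0
  (1Δ to stable)
t=14 Δ0: clk=0 w6=0 w1=0 w0=0 w5=0 w4=1 w2=1 w3=1
  Δ1: clk:0→1
  Δ2: w2:1→0
  Δ3: w3:1→0
  Δ4: w1:0→1
  (4Δ to stable)
t=15 Δ0: clk=1 w6=0 w1=1 w0=0 w5=0 w4=1 w2=0 w3=0
  Δ1: clk:1→0
  (1Δ to stable)
t=16 Δ0: clk=0 w6=0 w1=1 w0=0 w5=0 w4=1 w2=0 w3=0
  Δ1: clk:0→1
  Δ2: w2:0→1
  Δ3: w3:0→1
  Δ4: w1:1→0
  (4Δ to stable)
t=17 Δ0: clk=1 w6=0 w1=0 w0=0 w5=0 w4=1 w2=1 w3=1
  Δ1: clk:1→0
  (1Δ to stable)
t=18 Δ0: clk=0 w6=0 w1=0 w0=0 w5=0 w4=1 w2=1 w3=1
  Δ1: clk:0→1
  Δ2: w2:1→0
  Δ3: w3:1→0
  Δ4: w1:0→1
  (4Δ to stable)

0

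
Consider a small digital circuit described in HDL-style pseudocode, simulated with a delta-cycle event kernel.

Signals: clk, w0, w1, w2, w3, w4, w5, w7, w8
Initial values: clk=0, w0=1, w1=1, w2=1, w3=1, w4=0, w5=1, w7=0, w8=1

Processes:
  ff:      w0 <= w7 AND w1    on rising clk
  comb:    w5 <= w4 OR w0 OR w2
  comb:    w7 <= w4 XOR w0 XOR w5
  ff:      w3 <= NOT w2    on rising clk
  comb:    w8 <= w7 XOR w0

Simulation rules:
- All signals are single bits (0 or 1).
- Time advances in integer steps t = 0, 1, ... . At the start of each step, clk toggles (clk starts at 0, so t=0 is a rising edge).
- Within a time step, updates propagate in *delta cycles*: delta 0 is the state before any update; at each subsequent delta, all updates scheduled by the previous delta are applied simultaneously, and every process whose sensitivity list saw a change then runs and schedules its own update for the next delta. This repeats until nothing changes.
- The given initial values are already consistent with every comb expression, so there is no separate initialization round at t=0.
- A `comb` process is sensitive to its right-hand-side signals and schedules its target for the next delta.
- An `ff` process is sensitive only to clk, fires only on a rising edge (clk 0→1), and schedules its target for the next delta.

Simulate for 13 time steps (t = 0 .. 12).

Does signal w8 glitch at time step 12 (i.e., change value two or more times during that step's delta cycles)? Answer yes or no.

yes

t0.Δ0 clk=0 w2=1 w7=0 w4=0 w1=1 w3=1 w8=1 w0=1 w5=1
t0.Δ1 clk=1 w2=1 w7=0 w4=0 w1=1 w3=1 w8=1 w0=1 w5=1
t0.Δ2 clk=1 w2=1 w7=0 w4=0 w1=1 w3=0 w8=1 w0=0 w5=1
t0.Δ3 clk=1 w2=1 w7=1 w4=0 w1=1 w3=0 w8=0 w0=0 w5=1
t0.Δ4 clk=1 w2=1 w7=1 w4=0 w1=1 w3=0 w8=1 w0=0 w5=1
t1.Δ0 clk=1 w2=1 w7=1 w4=0 w1=1 w3=0 w8=1 w0=0 w5=1
t1.Δ1 clk=0 w2=1 w7=1 w4=0 w1=1 w3=0 w8=1 w0=0 w5=1
t2.Δ0 clk=0 w2=1 w7=1 w4=0 w1=1 w3=0 w8=1 w0=0 w5=1
t2.Δ1 clk=1 w2=1 w7=1 w4=0 w1=1 w3=0 w8=1 w0=0 w5=1
t2.Δ2 clk=1 w2=1 w7=1 w4=0 w1=1 w3=0 w8=1 w0=1 w5=1
t2.Δ3 clk=1 w2=1 w7=0 w4=0 w1=1 w3=0 w8=0 w0=1 w5=1
t2.Δ4 clk=1 w2=1 w7=0 w4=0 w1=1 w3=0 w8=1 w0=1 w5=1
t3.Δ0 clk=1 w2=1 w7=0 w4=0 w1=1 w3=0 w8=1 w0=1 w5=1
t3.Δ1 clk=0 w2=1 w7=0 w4=0 w1=1 w3=0 w8=1 w0=1 w5=1
t4.Δ0 clk=0 w2=1 w7=0 w4=0 w1=1 w3=0 w8=1 w0=1 w5=1
t4.Δ1 clk=1 w2=1 w7=0 w4=0 w1=1 w3=0 w8=1 w0=1 w5=1
t4.Δ2 clk=1 w2=1 w7=0 w4=0 w1=1 w3=0 w8=1 w0=0 w5=1
t4.Δ3 clk=1 w2=1 w7=1 w4=0 w1=1 w3=0 w8=0 w0=0 w5=1
t4.Δ4 clk=1 w2=1 w7=1 w4=0 w1=1 w3=0 w8=1 w0=0 w5=1
t5.Δ0 clk=1 w2=1 w7=1 w4=0 w1=1 w3=0 w8=1 w0=0 w5=1
t5.Δ1 clk=0 w2=1 w7=1 w4=0 w1=1 w3=0 w8=1 w0=0 w5=1
t6.Δ0 clk=0 w2=1 w7=1 w4=0 w1=1 w3=0 w8=1 w0=0 w5=1
t6.Δ1 clk=1 w2=1 w7=1 w4=0 w1=1 w3=0 w8=1 w0=0 w5=1
t6.Δ2 clk=1 w2=1 w7=1 w4=0 w1=1 w3=0 w8=1 w0=1 w5=1
t6.Δ3 clk=1 w2=1 w7=0 w4=0 w1=1 w3=0 w8=0 w0=1 w5=1
t6.Δ4 clk=1 w2=1 w7=0 w4=0 w1=1 w3=0 w8=1 w0=1 w5=1
t7.Δ0 clk=1 w2=1 w7=0 w4=0 w1=1 w3=0 w8=1 w0=1 w5=1
t7.Δ1 clk=0 w2=1 w7=0 w4=0 w1=1 w3=0 w8=1 w0=1 w5=1
t8.Δ0 clk=0 w2=1 w7=0 w4=0 w1=1 w3=0 w8=1 w0=1 w5=1
t8.Δ1 clk=1 w2=1 w7=0 w4=0 w1=1 w3=0 w8=1 w0=1 w5=1
t8.Δ2 clk=1 w2=1 w7=0 w4=0 w1=1 w3=0 w8=1 w0=0 w5=1
t8.Δ3 clk=1 w2=1 w7=1 w4=0 w1=1 w3=0 w8=0 w0=0 w5=1
t8.Δ4 clk=1 w2=1 w7=1 w4=0 w1=1 w3=0 w8=1 w0=0 w5=1
t9.Δ0 clk=1 w2=1 w7=1 w4=0 w1=1 w3=0 w8=1 w0=0 w5=1
t9.Δ1 clk=0 w2=1 w7=1 w4=0 w1=1 w3=0 w8=1 w0=0 w5=1
t10.Δ0 clk=0 w2=1 w7=1 w4=0 w1=1 w3=0 w8=1 w0=0 w5=1
t10.Δ1 clk=1 w2=1 w7=1 w4=0 w1=1 w3=0 w8=1 w0=0 w5=1
t10.Δ2 clk=1 w2=1 w7=1 w4=0 w1=1 w3=0 w8=1 w0=1 w5=1
t10.Δ3 clk=1 w2=1 w7=0 w4=0 w1=1 w3=0 w8=0 w0=1 w5=1
t10.Δ4 clk=1 w2=1 w7=0 w4=0 w1=1 w3=0 w8=1 w0=1 w5=1
t11.Δ0 clk=1 w2=1 w7=0 w4=0 w1=1 w3=0 w8=1 w0=1 w5=1
t11.Δ1 clk=0 w2=1 w7=0 w4=0 w1=1 w3=0 w8=1 w0=1 w5=1
t12.Δ0 clk=0 w2=1 w7=0 w4=0 w1=1 w3=0 w8=1 w0=1 w5=1
t12.Δ1 clk=1 w2=1 w7=0 w4=0 w1=1 w3=0 w8=1 w0=1 w5=1
t12.Δ2 clk=1 w2=1 w7=0 w4=0 w1=1 w3=0 w8=1 w0=0 w5=1
t12.Δ3 clk=1 w2=1 w7=1 w4=0 w1=1 w3=0 w8=0 w0=0 w5=1
t12.Δ4 clk=1 w2=1 w7=1 w4=0 w1=1 w3=0 w8=1 w0=0 w5=1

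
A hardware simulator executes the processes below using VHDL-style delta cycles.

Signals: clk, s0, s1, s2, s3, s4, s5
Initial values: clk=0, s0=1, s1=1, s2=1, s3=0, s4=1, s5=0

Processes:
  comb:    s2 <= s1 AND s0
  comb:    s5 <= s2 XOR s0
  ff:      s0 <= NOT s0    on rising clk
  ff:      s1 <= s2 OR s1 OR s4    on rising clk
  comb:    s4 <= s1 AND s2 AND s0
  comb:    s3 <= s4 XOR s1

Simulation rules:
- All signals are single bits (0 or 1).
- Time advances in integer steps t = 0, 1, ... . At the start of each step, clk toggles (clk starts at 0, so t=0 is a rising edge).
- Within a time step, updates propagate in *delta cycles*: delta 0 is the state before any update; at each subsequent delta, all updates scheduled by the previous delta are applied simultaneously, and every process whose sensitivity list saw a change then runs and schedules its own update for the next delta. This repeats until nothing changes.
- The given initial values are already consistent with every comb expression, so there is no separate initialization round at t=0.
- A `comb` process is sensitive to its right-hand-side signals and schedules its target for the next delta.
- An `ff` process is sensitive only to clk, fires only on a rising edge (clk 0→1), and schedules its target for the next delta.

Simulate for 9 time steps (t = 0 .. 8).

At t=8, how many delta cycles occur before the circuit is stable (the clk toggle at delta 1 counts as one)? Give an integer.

4

t=0 Δ0: s3=0 s2=1 clk=0 s0=1 s4=1 s1=1 s5=0
  Δ1: clk:0→1
  Δ2: s0:1→0
  Δ3: s2:1→0, s4:1→0, s5:0→1
  Δ4: s3:0→1, s5:1→0
  (4Δ to stable)
t=1 Δ0: s3=1 s2=0 clk=1 s0=0 s4=0 s1=1 s5=0
  Δ1: clk:1→0
  (1Δ to stable)
t=2 Δ0: s3=1 s2=0 clk=0 s0=0 s4=0 s1=1 s5=0
  Δ1: clk:0→1
  Δ2: s0:0→1
  Δ3: s2:0→1, s5:0→1
  Δ4: s4:0→1, s5:1→0
  Δ5: s3:1→0
  (5Δ to stable)
t=3 Δ0: s3=0 s2=1 clk=1 s0=1 s4=1 s1=1 s5=0
  Δ1: clk:1→0
  (1Δ to stable)
t=4 Δ0: s3=0 s2=1 clk=0 s0=1 s4=1 s1=1 s5=0
  Δ1: clk:0→1
  Δ2: s0:1→0
  Δ3: s2:1→0, s4:1→0, s5:0→1
  Δ4: s3:0→1, s5:1→0
  (4Δ to stable)
t=5 Δ0: s3=1 s2=0 clk=1 s0=0 s4=0 s1=1 s5=0
  Δ1: clk:1→0
  (1Δ to stable)
t=6 Δ0: s3=1 s2=0 clk=0 s0=0 s4=0 s1=1 s5=0
  Δ1: clk:0→1
  Δ2: s0:0→1
  Δ3: s2:0→1, s5:0→1
  Δ4: s4:0→1, s5:1→0
  Δ5: s3:1→0
  (5Δ to stable)
t=7 Δ0: s3=0 s2=1 clk=1 s0=1 s4=1 s1=1 s5=0
  Δ1: clk:1→0
  (1Δ to stable)
t=8 Δ0: s3=0 s2=1 clk=0 s0=1 s4=1 s1=1 s5=0
  Δ1: clk:0→1
  Δ2: s0:1→0
  Δ3: s2:1→0, s4:1→0, s5:0→1
  Δ4: s3:0→1, s5:1→0
  (4Δ to stable)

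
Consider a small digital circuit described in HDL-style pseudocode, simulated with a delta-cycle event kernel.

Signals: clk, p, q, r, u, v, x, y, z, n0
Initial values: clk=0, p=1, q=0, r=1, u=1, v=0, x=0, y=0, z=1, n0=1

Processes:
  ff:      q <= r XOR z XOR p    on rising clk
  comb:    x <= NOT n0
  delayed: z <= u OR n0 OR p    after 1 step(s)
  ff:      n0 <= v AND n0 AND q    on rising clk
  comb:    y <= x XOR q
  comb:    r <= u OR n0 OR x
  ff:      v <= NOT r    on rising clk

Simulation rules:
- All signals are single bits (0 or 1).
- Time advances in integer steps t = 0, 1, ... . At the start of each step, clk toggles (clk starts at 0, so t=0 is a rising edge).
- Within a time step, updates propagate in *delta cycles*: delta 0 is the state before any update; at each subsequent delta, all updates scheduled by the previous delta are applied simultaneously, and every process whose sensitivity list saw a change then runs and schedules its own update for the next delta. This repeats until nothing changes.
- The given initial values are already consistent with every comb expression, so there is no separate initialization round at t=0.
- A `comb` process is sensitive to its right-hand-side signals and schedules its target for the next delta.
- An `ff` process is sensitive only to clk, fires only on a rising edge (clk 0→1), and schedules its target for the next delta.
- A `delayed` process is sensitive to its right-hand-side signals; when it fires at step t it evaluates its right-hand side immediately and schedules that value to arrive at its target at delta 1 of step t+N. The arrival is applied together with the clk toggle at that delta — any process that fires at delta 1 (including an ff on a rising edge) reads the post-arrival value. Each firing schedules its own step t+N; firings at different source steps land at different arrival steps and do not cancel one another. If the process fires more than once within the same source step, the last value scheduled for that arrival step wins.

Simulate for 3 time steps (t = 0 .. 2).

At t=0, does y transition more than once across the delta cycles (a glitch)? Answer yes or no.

t0.Δ0 v=0 n0=1 q=0 r=1 x=0 p=1 y=0 clk=0 u=1 z=1
t0.Δ1 v=0 n0=1 q=0 r=1 x=0 p=1 y=0 clk=1 u=1 z=1
t0.Δ2 v=0 n0=0 q=1 r=1 x=0 p=1 y=0 clk=1 u=1 z=1
t0.Δ3 v=0 n0=0 q=1 r=1 x=1 p=1 y=1 clk=1 u=1 z=1
t0.Δ4 v=0 n0=0 q=1 r=1 x=1 p=1 y=0 clk=1 u=1 z=1
t1.Δ0 v=0 n0=0 q=1 r=1 x=1 p=1 y=0 clk=1 u=1 z=1
t1.Δ1 v=0 n0=0 q=1 r=1 x=1 p=1 y=0 clk=0 u=1 z=1
t2.Δ0 v=0 n0=0 q=1 r=1 x=1 p=1 y=0 clk=0 u=1 z=1
t2.Δ1 v=0 n0=0 q=1 r=1 x=1 p=1 y=0 clk=1 u=1 z=1

yes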